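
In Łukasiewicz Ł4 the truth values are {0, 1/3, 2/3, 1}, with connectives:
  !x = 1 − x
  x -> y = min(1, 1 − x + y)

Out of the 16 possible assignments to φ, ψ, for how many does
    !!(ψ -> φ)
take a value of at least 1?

10

φ = 0, ψ = 0 ↦ 1  ≥
φ = 0, ψ = 1/3 ↦ 2/3  <
φ = 0, ψ = 2/3 ↦ 1/3  <
φ = 0, ψ = 1 ↦ 0  <
φ = 1/3, ψ = 0 ↦ 1  ≥
φ = 1/3, ψ = 1/3 ↦ 1  ≥
φ = 1/3, ψ = 2/3 ↦ 2/3  <
φ = 1/3, ψ = 1 ↦ 1/3  <
φ = 2/3, ψ = 0 ↦ 1  ≥
φ = 2/3, ψ = 1/3 ↦ 1  ≥
φ = 2/3, ψ = 2/3 ↦ 1  ≥
φ = 2/3, ψ = 1 ↦ 2/3  <
φ = 1, ψ = 0 ↦ 1  ≥
φ = 1, ψ = 1/3 ↦ 1  ≥
φ = 1, ψ = 2/3 ↦ 1  ≥
φ = 1, ψ = 1 ↦ 1  ≥
So 10 of the 16 assignments meet the threshold.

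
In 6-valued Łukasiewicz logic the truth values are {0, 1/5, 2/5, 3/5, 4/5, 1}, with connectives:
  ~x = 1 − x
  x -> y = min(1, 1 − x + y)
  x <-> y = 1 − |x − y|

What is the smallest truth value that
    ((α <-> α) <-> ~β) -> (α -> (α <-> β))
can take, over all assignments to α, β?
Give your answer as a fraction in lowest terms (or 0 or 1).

Take α = 1, β = 0:
α <-> α = 1 <-> 1 = 1
~β = ~0 = 1
(α <-> α) <-> ~β = 1 <-> 1 = 1
α <-> β = 1 <-> 0 = 0
α -> (α <-> β) = 1 -> 0 = 0
((α <-> α) <-> ~β) -> (α -> (α <-> β)) = 1 -> 0 = 0
No assignment yields a value below 0, so this is the minimum.

0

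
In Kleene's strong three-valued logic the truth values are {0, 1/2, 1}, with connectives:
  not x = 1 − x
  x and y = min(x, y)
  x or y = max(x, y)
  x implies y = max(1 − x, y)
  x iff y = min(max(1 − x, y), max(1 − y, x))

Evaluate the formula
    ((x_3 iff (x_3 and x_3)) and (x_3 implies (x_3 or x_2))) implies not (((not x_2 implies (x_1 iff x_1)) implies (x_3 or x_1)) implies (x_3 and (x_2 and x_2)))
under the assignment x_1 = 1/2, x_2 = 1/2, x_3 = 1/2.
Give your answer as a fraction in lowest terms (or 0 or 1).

x_3 and x_3 = 1/2 and 1/2 = 1/2
x_3 iff (x_3 and x_3) = 1/2 iff 1/2 = 1/2
x_3 or x_2 = 1/2 or 1/2 = 1/2
x_3 implies (x_3 or x_2) = 1/2 implies 1/2 = 1/2
(x_3 iff (x_3 and x_3)) and (x_3 implies (x_3 or x_2)) = 1/2 and 1/2 = 1/2
not x_2 = not 1/2 = 1/2
x_1 iff x_1 = 1/2 iff 1/2 = 1/2
not x_2 implies (x_1 iff x_1) = 1/2 implies 1/2 = 1/2
x_3 or x_1 = 1/2 or 1/2 = 1/2
(not x_2 implies (x_1 iff x_1)) implies (x_3 or x_1) = 1/2 implies 1/2 = 1/2
x_2 and x_2 = 1/2 and 1/2 = 1/2
x_3 and (x_2 and x_2) = 1/2 and 1/2 = 1/2
((not x_2 implies (x_1 iff x_1)) implies (x_3 or x_1)) implies (x_3 and (x_2 and x_2)) = 1/2 implies 1/2 = 1/2
not (((not x_2 implies (x_1 iff x_1)) implies (x_3 or x_1)) implies (x_3 and (x_2 and x_2))) = not 1/2 = 1/2
((x_3 iff (x_3 and x_3)) and (x_3 implies (x_3 or x_2))) implies not (((not x_2 implies (x_1 iff x_1)) implies (x_3 or x_1)) implies (x_3 and (x_2 and x_2))) = 1/2 implies 1/2 = 1/2

1/2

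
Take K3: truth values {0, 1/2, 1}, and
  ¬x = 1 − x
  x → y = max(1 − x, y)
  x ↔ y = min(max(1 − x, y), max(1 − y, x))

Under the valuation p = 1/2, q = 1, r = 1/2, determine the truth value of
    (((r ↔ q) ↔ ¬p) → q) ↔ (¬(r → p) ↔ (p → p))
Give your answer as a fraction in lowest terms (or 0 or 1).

r ↔ q = 1/2 ↔ 1 = 1/2
¬p = ¬1/2 = 1/2
(r ↔ q) ↔ ¬p = 1/2 ↔ 1/2 = 1/2
((r ↔ q) ↔ ¬p) → q = 1/2 → 1 = 1
r → p = 1/2 → 1/2 = 1/2
¬(r → p) = ¬1/2 = 1/2
p → p = 1/2 → 1/2 = 1/2
¬(r → p) ↔ (p → p) = 1/2 ↔ 1/2 = 1/2
(((r ↔ q) ↔ ¬p) → q) ↔ (¬(r → p) ↔ (p → p)) = 1 ↔ 1/2 = 1/2

1/2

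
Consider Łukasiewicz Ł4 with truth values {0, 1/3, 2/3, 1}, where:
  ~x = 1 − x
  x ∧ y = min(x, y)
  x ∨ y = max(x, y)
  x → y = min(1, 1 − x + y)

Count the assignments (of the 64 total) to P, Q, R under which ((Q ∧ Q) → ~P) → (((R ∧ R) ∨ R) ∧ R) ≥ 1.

26

value 1: 26 assignments (counts)
value 2/3: 15 assignments
value 1/3: 13 assignments
value 0: 10 assignments
So 26 of the 64 assignments meet the threshold.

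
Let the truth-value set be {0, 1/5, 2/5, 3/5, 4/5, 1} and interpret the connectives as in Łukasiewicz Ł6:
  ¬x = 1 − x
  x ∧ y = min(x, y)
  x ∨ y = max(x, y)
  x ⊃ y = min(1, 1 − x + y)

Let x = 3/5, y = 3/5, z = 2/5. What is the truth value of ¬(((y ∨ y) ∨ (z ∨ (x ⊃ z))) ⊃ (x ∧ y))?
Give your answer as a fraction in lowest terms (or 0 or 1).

1/5

y ∨ y = 3/5 ∨ 3/5 = 3/5
x ⊃ z = 3/5 ⊃ 2/5 = 4/5
z ∨ (x ⊃ z) = 2/5 ∨ 4/5 = 4/5
(y ∨ y) ∨ (z ∨ (x ⊃ z)) = 3/5 ∨ 4/5 = 4/5
x ∧ y = 3/5 ∧ 3/5 = 3/5
((y ∨ y) ∨ (z ∨ (x ⊃ z))) ⊃ (x ∧ y) = 4/5 ⊃ 3/5 = 4/5
¬(((y ∨ y) ∨ (z ∨ (x ⊃ z))) ⊃ (x ∧ y)) = ¬4/5 = 1/5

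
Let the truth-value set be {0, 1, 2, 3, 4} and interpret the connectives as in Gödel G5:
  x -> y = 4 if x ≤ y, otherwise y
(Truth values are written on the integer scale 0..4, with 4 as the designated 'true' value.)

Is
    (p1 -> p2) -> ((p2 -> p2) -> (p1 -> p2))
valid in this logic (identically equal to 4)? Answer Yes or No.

At p1 = 4, p2 = 1, for instance:
p1 -> p2 = 4 -> 1 = 1
p2 -> p2 = 1 -> 1 = 4
p1 -> p2 = 4 -> 1 = 1
(p2 -> p2) -> (p1 -> p2) = 4 -> 1 = 1
(p1 -> p2) -> ((p2 -> p2) -> (p1 -> p2)) = 1 -> 1 = 4
and checking the remaining 24 assignments likewise gives ≥ 4 in every case.

Yes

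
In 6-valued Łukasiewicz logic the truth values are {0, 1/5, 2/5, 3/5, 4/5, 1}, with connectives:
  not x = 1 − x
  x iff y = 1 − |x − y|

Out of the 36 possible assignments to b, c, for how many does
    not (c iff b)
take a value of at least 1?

value 1: 2 assignments (counts)
value 4/5: 4 assignments
value 3/5: 6 assignments
value 2/5: 8 assignments
value 1/5: 10 assignments
value 0: 6 assignments
So 2 of the 36 assignments meet the threshold.

2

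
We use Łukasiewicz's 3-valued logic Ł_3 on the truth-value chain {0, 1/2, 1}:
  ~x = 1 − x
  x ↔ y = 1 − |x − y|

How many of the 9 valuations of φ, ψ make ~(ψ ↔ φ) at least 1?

2

φ = 0, ψ = 0 ↦ 0  <
φ = 0, ψ = 1/2 ↦ 1/2  <
φ = 0, ψ = 1 ↦ 1  ≥
φ = 1/2, ψ = 0 ↦ 1/2  <
φ = 1/2, ψ = 1/2 ↦ 0  <
φ = 1/2, ψ = 1 ↦ 1/2  <
φ = 1, ψ = 0 ↦ 1  ≥
φ = 1, ψ = 1/2 ↦ 1/2  <
φ = 1, ψ = 1 ↦ 0  <
So 2 of the 9 assignments meet the threshold.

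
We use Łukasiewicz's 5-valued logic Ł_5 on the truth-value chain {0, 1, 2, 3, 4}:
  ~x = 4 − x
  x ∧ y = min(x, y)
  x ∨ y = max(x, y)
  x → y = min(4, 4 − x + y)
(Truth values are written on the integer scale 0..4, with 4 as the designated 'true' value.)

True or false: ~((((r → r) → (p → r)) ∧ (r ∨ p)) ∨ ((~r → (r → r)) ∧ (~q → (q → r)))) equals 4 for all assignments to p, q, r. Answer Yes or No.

Counterexample: take p = 0, q = 0, r = 0.
r → r = 0 → 0 = 4
p → r = 0 → 0 = 4
(r → r) → (p → r) = 4 → 4 = 4
r ∨ p = 0 ∨ 0 = 0
((r → r) → (p → r)) ∧ (r ∨ p) = 4 ∧ 0 = 0
~r = ~0 = 4
r → r = 0 → 0 = 4
~r → (r → r) = 4 → 4 = 4
~q = ~0 = 4
q → r = 0 → 0 = 4
~q → (q → r) = 4 → 4 = 4
(~r → (r → r)) ∧ (~q → (q → r)) = 4 ∧ 4 = 4
(((r → r) → (p → r)) ∧ (r ∨ p)) ∨ ((~r → (r → r)) ∧ (~q → (q → r))) = 0 ∨ 4 = 4
~((((r → r) → (p → r)) ∧ (r ∨ p)) ∨ ((~r → (r → r)) ∧ (~q → (q → r)))) = ~4 = 0
This gives 0 ≠ 4.

No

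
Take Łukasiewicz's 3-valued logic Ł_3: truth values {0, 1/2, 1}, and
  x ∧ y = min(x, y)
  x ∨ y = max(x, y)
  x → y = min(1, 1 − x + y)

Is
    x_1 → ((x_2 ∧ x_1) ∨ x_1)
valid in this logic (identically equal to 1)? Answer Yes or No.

x_1 = 0, x_2 = 0 ↦ 1
x_1 = 0, x_2 = 1/2 ↦ 1
x_1 = 0, x_2 = 1 ↦ 1
x_1 = 1/2, x_2 = 0 ↦ 1
x_1 = 1/2, x_2 = 1/2 ↦ 1
x_1 = 1/2, x_2 = 1 ↦ 1
x_1 = 1, x_2 = 0 ↦ 1
x_1 = 1, x_2 = 1/2 ↦ 1
x_1 = 1, x_2 = 1 ↦ 1
Every assignment gives a value ≥ 1.

Yes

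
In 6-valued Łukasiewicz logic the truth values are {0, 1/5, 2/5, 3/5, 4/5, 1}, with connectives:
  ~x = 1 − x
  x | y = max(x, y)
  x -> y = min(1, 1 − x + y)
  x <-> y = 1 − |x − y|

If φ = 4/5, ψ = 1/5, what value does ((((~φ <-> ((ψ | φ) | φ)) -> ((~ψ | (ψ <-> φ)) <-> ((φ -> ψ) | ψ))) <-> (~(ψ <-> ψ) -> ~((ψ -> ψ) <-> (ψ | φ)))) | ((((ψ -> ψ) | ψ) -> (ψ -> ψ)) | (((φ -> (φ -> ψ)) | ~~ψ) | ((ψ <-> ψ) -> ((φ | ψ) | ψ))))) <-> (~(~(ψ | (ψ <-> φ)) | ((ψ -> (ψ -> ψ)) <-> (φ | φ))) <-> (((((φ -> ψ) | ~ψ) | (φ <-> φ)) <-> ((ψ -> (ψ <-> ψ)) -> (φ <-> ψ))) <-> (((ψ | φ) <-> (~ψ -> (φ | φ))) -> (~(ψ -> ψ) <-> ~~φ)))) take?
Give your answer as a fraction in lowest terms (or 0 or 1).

1/5

~φ = ~4/5 = 1/5
ψ | φ = 1/5 | 4/5 = 4/5
(ψ | φ) | φ = 4/5 | 4/5 = 4/5
~φ <-> ((ψ | φ) | φ) = 1/5 <-> 4/5 = 2/5
~ψ = ~1/5 = 4/5
ψ <-> φ = 1/5 <-> 4/5 = 2/5
~ψ | (ψ <-> φ) = 4/5 | 2/5 = 4/5
φ -> ψ = 4/5 -> 1/5 = 2/5
(φ -> ψ) | ψ = 2/5 | 1/5 = 2/5
(~ψ | (ψ <-> φ)) <-> ((φ -> ψ) | ψ) = 4/5 <-> 2/5 = 3/5
(~φ <-> ((ψ | φ) | φ)) -> ((~ψ | (ψ <-> φ)) <-> ((φ -> ψ) | ψ)) = 2/5 -> 3/5 = 1
ψ <-> ψ = 1/5 <-> 1/5 = 1
~(ψ <-> ψ) = ~1 = 0
ψ -> ψ = 1/5 -> 1/5 = 1
ψ | φ = 1/5 | 4/5 = 4/5
(ψ -> ψ) <-> (ψ | φ) = 1 <-> 4/5 = 4/5
~((ψ -> ψ) <-> (ψ | φ)) = ~4/5 = 1/5
~(ψ <-> ψ) -> ~((ψ -> ψ) <-> (ψ | φ)) = 0 -> 1/5 = 1
((~φ <-> ((ψ | φ) | φ)) -> ((~ψ | (ψ <-> φ)) <-> ((φ -> ψ) | ψ))) <-> (~(ψ <-> ψ) -> ~((ψ -> ψ) <-> (ψ | φ))) = 1 <-> 1 = 1
ψ -> ψ = 1/5 -> 1/5 = 1
(ψ -> ψ) | ψ = 1 | 1/5 = 1
ψ -> ψ = 1/5 -> 1/5 = 1
((ψ -> ψ) | ψ) -> (ψ -> ψ) = 1 -> 1 = 1
φ -> ψ = 4/5 -> 1/5 = 2/5
φ -> (φ -> ψ) = 4/5 -> 2/5 = 3/5
~ψ = ~1/5 = 4/5
~~ψ = ~4/5 = 1/5
(φ -> (φ -> ψ)) | ~~ψ = 3/5 | 1/5 = 3/5
ψ <-> ψ = 1/5 <-> 1/5 = 1
φ | ψ = 4/5 | 1/5 = 4/5
(φ | ψ) | ψ = 4/5 | 1/5 = 4/5
(ψ <-> ψ) -> ((φ | ψ) | ψ) = 1 -> 4/5 = 4/5
((φ -> (φ -> ψ)) | ~~ψ) | ((ψ <-> ψ) -> ((φ | ψ) | ψ)) = 3/5 | 4/5 = 4/5
(((ψ -> ψ) | ψ) -> (ψ -> ψ)) | (((φ -> (φ -> ψ)) | ~~ψ) | ((ψ <-> ψ) -> ((φ | ψ) | ψ))) = 1 | 4/5 = 1
(((~φ <-> ((ψ | φ) | φ)) -> ((~ψ | (ψ <-> φ)) <-> ((φ -> ψ) | ψ))) <-> (~(ψ <-> ψ) -> ~((ψ -> ψ) <-> (ψ | φ)))) | ((((ψ -> ψ) | ψ) -> (ψ -> ψ)) | (((φ -> (φ -> ψ)) | ~~ψ) | ((ψ <-> ψ) -> ((φ | ψ) | ψ)))) = 1 | 1 = 1
ψ <-> φ = 1/5 <-> 4/5 = 2/5
ψ | (ψ <-> φ) = 1/5 | 2/5 = 2/5
~(ψ | (ψ <-> φ)) = ~2/5 = 3/5
ψ -> ψ = 1/5 -> 1/5 = 1
ψ -> (ψ -> ψ) = 1/5 -> 1 = 1
φ | φ = 4/5 | 4/5 = 4/5
(ψ -> (ψ -> ψ)) <-> (φ | φ) = 1 <-> 4/5 = 4/5
~(ψ | (ψ <-> φ)) | ((ψ -> (ψ -> ψ)) <-> (φ | φ)) = 3/5 | 4/5 = 4/5
~(~(ψ | (ψ <-> φ)) | ((ψ -> (ψ -> ψ)) <-> (φ | φ))) = ~4/5 = 1/5
φ -> ψ = 4/5 -> 1/5 = 2/5
~ψ = ~1/5 = 4/5
(φ -> ψ) | ~ψ = 2/5 | 4/5 = 4/5
φ <-> φ = 4/5 <-> 4/5 = 1
((φ -> ψ) | ~ψ) | (φ <-> φ) = 4/5 | 1 = 1
ψ <-> ψ = 1/5 <-> 1/5 = 1
ψ -> (ψ <-> ψ) = 1/5 -> 1 = 1
φ <-> ψ = 4/5 <-> 1/5 = 2/5
(ψ -> (ψ <-> ψ)) -> (φ <-> ψ) = 1 -> 2/5 = 2/5
(((φ -> ψ) | ~ψ) | (φ <-> φ)) <-> ((ψ -> (ψ <-> ψ)) -> (φ <-> ψ)) = 1 <-> 2/5 = 2/5
ψ | φ = 1/5 | 4/5 = 4/5
~ψ = ~1/5 = 4/5
φ | φ = 4/5 | 4/5 = 4/5
~ψ -> (φ | φ) = 4/5 -> 4/5 = 1
(ψ | φ) <-> (~ψ -> (φ | φ)) = 4/5 <-> 1 = 4/5
ψ -> ψ = 1/5 -> 1/5 = 1
~(ψ -> ψ) = ~1 = 0
~φ = ~4/5 = 1/5
~~φ = ~1/5 = 4/5
~(ψ -> ψ) <-> ~~φ = 0 <-> 4/5 = 1/5
((ψ | φ) <-> (~ψ -> (φ | φ))) -> (~(ψ -> ψ) <-> ~~φ) = 4/5 -> 1/5 = 2/5
((((φ -> ψ) | ~ψ) | (φ <-> φ)) <-> ((ψ -> (ψ <-> ψ)) -> (φ <-> ψ))) <-> (((ψ | φ) <-> (~ψ -> (φ | φ))) -> (~(ψ -> ψ) <-> ~~φ)) = 2/5 <-> 2/5 = 1
~(~(ψ | (ψ <-> φ)) | ((ψ -> (ψ -> ψ)) <-> (φ | φ))) <-> (((((φ -> ψ) | ~ψ) | (φ <-> φ)) <-> ((ψ -> (ψ <-> ψ)) -> (φ <-> ψ))) <-> (((ψ | φ) <-> (~ψ -> (φ | φ))) -> (~(ψ -> ψ) <-> ~~φ))) = 1/5 <-> 1 = 1/5
((((~φ <-> ((ψ | φ) | φ)) -> ((~ψ | (ψ <-> φ)) <-> ((φ -> ψ) | ψ))) <-> (~(ψ <-> ψ) -> ~((ψ -> ψ) <-> (ψ | φ)))) | ((((ψ -> ψ) | ψ) -> (ψ -> ψ)) | (((φ -> (φ -> ψ)) | ~~ψ) | ((ψ <-> ψ) -> ((φ | ψ) | ψ))))) <-> (~(~(ψ | (ψ <-> φ)) | ((ψ -> (ψ -> ψ)) <-> (φ | φ))) <-> (((((φ -> ψ) | ~ψ) | (φ <-> φ)) <-> ((ψ -> (ψ <-> ψ)) -> (φ <-> ψ))) <-> (((ψ | φ) <-> (~ψ -> (φ | φ))) -> (~(ψ -> ψ) <-> ~~φ)))) = 1 <-> 1/5 = 1/5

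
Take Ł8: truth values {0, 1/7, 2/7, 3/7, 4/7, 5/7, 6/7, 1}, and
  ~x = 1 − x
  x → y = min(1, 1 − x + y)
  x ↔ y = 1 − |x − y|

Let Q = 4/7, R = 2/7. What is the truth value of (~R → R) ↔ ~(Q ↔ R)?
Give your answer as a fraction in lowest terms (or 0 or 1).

~R = ~2/7 = 5/7
~R → R = 5/7 → 2/7 = 4/7
Q ↔ R = 4/7 ↔ 2/7 = 5/7
~(Q ↔ R) = ~5/7 = 2/7
(~R → R) ↔ ~(Q ↔ R) = 4/7 ↔ 2/7 = 5/7

5/7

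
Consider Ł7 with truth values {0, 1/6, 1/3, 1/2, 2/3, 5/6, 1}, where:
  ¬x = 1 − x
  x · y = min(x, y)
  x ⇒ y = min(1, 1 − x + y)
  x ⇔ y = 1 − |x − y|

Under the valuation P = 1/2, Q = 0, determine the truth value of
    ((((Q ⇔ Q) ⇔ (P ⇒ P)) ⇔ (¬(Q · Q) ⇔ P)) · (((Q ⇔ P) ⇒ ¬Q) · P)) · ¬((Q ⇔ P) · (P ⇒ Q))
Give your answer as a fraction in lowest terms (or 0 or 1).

Q ⇔ Q = 0 ⇔ 0 = 1
P ⇒ P = 1/2 ⇒ 1/2 = 1
(Q ⇔ Q) ⇔ (P ⇒ P) = 1 ⇔ 1 = 1
Q · Q = 0 · 0 = 0
¬(Q · Q) = ¬0 = 1
¬(Q · Q) ⇔ P = 1 ⇔ 1/2 = 1/2
((Q ⇔ Q) ⇔ (P ⇒ P)) ⇔ (¬(Q · Q) ⇔ P) = 1 ⇔ 1/2 = 1/2
Q ⇔ P = 0 ⇔ 1/2 = 1/2
¬Q = ¬0 = 1
(Q ⇔ P) ⇒ ¬Q = 1/2 ⇒ 1 = 1
((Q ⇔ P) ⇒ ¬Q) · P = 1 · 1/2 = 1/2
(((Q ⇔ Q) ⇔ (P ⇒ P)) ⇔ (¬(Q · Q) ⇔ P)) · (((Q ⇔ P) ⇒ ¬Q) · P) = 1/2 · 1/2 = 1/2
Q ⇔ P = 0 ⇔ 1/2 = 1/2
P ⇒ Q = 1/2 ⇒ 0 = 1/2
(Q ⇔ P) · (P ⇒ Q) = 1/2 · 1/2 = 1/2
¬((Q ⇔ P) · (P ⇒ Q)) = ¬1/2 = 1/2
((((Q ⇔ Q) ⇔ (P ⇒ P)) ⇔ (¬(Q · Q) ⇔ P)) · (((Q ⇔ P) ⇒ ¬Q) · P)) · ¬((Q ⇔ P) · (P ⇒ Q)) = 1/2 · 1/2 = 1/2

1/2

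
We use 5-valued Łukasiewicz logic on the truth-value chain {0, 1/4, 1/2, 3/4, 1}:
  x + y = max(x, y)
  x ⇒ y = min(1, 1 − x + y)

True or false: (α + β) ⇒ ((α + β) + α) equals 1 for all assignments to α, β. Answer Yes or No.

Yes

At α = 3/4, β = 1/2, for instance:
α + β = 3/4 + 1/2 = 3/4
(α + β) + α = 3/4 + 3/4 = 3/4
(α + β) ⇒ ((α + β) + α) = 3/4 ⇒ 3/4 = 1
and checking the remaining 24 assignments likewise gives ≥ 1 in every case.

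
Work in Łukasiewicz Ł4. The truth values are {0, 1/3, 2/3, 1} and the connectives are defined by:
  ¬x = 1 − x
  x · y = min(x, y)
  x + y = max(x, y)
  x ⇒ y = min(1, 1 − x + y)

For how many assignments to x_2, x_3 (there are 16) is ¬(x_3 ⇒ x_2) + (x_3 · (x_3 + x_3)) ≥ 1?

4

x_2 = 0, x_3 = 0 ↦ 0  <
x_2 = 0, x_3 = 1/3 ↦ 1/3  <
x_2 = 0, x_3 = 2/3 ↦ 2/3  <
x_2 = 0, x_3 = 1 ↦ 1  ≥
x_2 = 1/3, x_3 = 0 ↦ 0  <
x_2 = 1/3, x_3 = 1/3 ↦ 1/3  <
x_2 = 1/3, x_3 = 2/3 ↦ 2/3  <
x_2 = 1/3, x_3 = 1 ↦ 1  ≥
x_2 = 2/3, x_3 = 0 ↦ 0  <
x_2 = 2/3, x_3 = 1/3 ↦ 1/3  <
x_2 = 2/3, x_3 = 2/3 ↦ 2/3  <
x_2 = 2/3, x_3 = 1 ↦ 1  ≥
x_2 = 1, x_3 = 0 ↦ 0  <
x_2 = 1, x_3 = 1/3 ↦ 1/3  <
x_2 = 1, x_3 = 2/3 ↦ 2/3  <
x_2 = 1, x_3 = 1 ↦ 1  ≥
So 4 of the 16 assignments meet the threshold.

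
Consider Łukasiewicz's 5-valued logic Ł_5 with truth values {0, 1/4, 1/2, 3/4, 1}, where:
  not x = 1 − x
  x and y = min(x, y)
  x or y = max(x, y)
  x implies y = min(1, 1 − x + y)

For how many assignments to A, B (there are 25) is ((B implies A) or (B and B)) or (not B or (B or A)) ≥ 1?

value 1: 19 assignments (counts)
value 3/4: 5 assignments
value 1/2: 1 assignment
So 19 of the 25 assignments meet the threshold.

19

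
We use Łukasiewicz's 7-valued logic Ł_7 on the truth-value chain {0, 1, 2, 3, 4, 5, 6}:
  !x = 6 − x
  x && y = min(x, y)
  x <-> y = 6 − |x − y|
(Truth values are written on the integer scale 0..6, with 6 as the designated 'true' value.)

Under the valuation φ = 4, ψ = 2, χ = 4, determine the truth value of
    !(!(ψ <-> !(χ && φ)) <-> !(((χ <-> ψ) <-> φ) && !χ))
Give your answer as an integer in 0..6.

4

χ && φ = 4 && 4 = 4
!(χ && φ) = !4 = 2
ψ <-> !(χ && φ) = 2 <-> 2 = 6
!(ψ <-> !(χ && φ)) = !6 = 0
χ <-> ψ = 4 <-> 2 = 4
(χ <-> ψ) <-> φ = 4 <-> 4 = 6
!χ = !4 = 2
((χ <-> ψ) <-> φ) && !χ = 6 && 2 = 2
!(((χ <-> ψ) <-> φ) && !χ) = !2 = 4
!(ψ <-> !(χ && φ)) <-> !(((χ <-> ψ) <-> φ) && !χ) = 0 <-> 4 = 2
!(!(ψ <-> !(χ && φ)) <-> !(((χ <-> ψ) <-> φ) && !χ)) = !2 = 4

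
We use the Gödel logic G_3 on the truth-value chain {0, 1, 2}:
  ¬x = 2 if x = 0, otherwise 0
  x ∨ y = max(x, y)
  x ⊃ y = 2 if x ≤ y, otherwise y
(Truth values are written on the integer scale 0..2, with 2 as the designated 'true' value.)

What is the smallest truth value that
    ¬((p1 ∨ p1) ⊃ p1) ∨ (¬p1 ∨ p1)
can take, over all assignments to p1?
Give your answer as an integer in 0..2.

Take p1 = 1:
p1 ∨ p1 = 1 ∨ 1 = 1
(p1 ∨ p1) ⊃ p1 = 1 ⊃ 1 = 2
¬((p1 ∨ p1) ⊃ p1) = ¬2 = 0
¬p1 = ¬1 = 0
¬p1 ∨ p1 = 0 ∨ 1 = 1
¬((p1 ∨ p1) ⊃ p1) ∨ (¬p1 ∨ p1) = 0 ∨ 1 = 1
No assignment yields a value below 1, so this is the minimum.

1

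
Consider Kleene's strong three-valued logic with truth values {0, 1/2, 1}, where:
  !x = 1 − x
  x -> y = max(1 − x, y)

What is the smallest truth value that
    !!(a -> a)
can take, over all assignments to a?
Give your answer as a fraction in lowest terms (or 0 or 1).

Take a = 1/2:
a -> a = 1/2 -> 1/2 = 1/2
!(a -> a) = !1/2 = 1/2
!!(a -> a) = !1/2 = 1/2
No assignment yields a value below 1/2, so this is the minimum.

1/2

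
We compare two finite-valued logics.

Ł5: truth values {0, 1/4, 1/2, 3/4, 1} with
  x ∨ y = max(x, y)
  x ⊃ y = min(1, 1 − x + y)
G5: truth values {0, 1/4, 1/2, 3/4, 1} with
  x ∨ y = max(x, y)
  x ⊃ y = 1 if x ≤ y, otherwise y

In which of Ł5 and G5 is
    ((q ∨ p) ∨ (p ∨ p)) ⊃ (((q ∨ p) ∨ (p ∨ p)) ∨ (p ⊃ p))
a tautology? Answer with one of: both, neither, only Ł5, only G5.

In Ł5: every assignment gives 1 — tautology.
In G5: every assignment gives 1 — tautology.

both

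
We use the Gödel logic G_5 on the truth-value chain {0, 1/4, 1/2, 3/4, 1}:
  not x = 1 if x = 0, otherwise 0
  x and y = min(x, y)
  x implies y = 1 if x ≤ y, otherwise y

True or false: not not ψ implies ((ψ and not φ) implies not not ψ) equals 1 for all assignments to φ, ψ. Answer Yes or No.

Yes

At φ = 1/4, ψ = 3/4, for instance:
not ψ = not 3/4 = 0
not not ψ = not 0 = 1
not φ = not 1/4 = 0
ψ and not φ = 3/4 and 0 = 0
(ψ and not φ) implies not not ψ = 0 implies 1 = 1
not not ψ implies ((ψ and not φ) implies not not ψ) = 1 implies 1 = 1
and checking the remaining 24 assignments likewise gives ≥ 1 in every case.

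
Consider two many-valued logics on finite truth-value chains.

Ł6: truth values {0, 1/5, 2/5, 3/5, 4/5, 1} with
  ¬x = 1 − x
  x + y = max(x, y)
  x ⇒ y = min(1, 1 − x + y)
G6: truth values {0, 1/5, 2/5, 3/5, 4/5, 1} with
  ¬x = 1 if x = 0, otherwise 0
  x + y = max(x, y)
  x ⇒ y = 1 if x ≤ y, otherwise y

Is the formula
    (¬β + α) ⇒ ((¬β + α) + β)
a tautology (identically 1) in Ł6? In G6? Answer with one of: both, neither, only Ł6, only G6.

both

In Ł6: every assignment gives 1 — tautology.
In G6: every assignment gives 1 — tautology.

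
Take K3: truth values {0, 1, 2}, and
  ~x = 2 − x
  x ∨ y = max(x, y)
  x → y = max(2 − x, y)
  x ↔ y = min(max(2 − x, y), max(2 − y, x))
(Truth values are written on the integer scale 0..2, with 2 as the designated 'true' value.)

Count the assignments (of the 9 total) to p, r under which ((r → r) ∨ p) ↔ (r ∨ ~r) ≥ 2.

p = 0, r = 0 ↦ 2  ≥
p = 0, r = 1 ↦ 1  <
p = 0, r = 2 ↦ 2  ≥
p = 1, r = 0 ↦ 2  ≥
p = 1, r = 1 ↦ 1  <
p = 1, r = 2 ↦ 2  ≥
p = 2, r = 0 ↦ 2  ≥
p = 2, r = 1 ↦ 1  <
p = 2, r = 2 ↦ 2  ≥
So 6 of the 9 assignments meet the threshold.

6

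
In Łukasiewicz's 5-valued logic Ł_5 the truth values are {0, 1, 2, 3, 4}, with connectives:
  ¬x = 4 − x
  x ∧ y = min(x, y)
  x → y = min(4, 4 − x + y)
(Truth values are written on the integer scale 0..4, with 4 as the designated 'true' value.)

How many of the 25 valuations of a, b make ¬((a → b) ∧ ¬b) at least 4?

6

value 4: 6 assignments (counts)
value 3: 7 assignments
value 2: 7 assignments
value 1: 4 assignments
value 0: 1 assignment
So 6 of the 25 assignments meet the threshold.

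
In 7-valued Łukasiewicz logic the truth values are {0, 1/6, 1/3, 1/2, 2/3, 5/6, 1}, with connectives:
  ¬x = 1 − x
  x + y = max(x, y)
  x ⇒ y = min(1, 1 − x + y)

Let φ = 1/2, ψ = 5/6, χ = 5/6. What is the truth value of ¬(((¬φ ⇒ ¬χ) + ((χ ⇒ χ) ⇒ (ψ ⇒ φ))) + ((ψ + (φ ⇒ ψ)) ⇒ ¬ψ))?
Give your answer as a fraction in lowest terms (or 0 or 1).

¬φ = ¬1/2 = 1/2
¬χ = ¬5/6 = 1/6
¬φ ⇒ ¬χ = 1/2 ⇒ 1/6 = 2/3
χ ⇒ χ = 5/6 ⇒ 5/6 = 1
ψ ⇒ φ = 5/6 ⇒ 1/2 = 2/3
(χ ⇒ χ) ⇒ (ψ ⇒ φ) = 1 ⇒ 2/3 = 2/3
(¬φ ⇒ ¬χ) + ((χ ⇒ χ) ⇒ (ψ ⇒ φ)) = 2/3 + 2/3 = 2/3
φ ⇒ ψ = 1/2 ⇒ 5/6 = 1
ψ + (φ ⇒ ψ) = 5/6 + 1 = 1
¬ψ = ¬5/6 = 1/6
(ψ + (φ ⇒ ψ)) ⇒ ¬ψ = 1 ⇒ 1/6 = 1/6
((¬φ ⇒ ¬χ) + ((χ ⇒ χ) ⇒ (ψ ⇒ φ))) + ((ψ + (φ ⇒ ψ)) ⇒ ¬ψ) = 2/3 + 1/6 = 2/3
¬(((¬φ ⇒ ¬χ) + ((χ ⇒ χ) ⇒ (ψ ⇒ φ))) + ((ψ + (φ ⇒ ψ)) ⇒ ¬ψ)) = ¬2/3 = 1/3

1/3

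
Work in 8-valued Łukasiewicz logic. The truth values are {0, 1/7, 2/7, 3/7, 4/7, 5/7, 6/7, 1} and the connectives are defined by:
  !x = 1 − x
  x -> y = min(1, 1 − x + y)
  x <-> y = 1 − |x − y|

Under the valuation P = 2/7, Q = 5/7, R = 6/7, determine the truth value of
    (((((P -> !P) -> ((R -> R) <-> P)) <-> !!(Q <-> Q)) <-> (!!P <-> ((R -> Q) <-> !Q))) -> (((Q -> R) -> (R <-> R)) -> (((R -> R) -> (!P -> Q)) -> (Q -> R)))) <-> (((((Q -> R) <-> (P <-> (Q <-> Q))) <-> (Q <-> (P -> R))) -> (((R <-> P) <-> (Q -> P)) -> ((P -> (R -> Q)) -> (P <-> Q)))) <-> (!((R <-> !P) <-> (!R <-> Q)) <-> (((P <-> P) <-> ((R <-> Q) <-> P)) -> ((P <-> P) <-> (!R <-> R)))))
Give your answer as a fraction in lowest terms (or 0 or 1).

4/7

!P = !2/7 = 5/7
P -> !P = 2/7 -> 5/7 = 1
R -> R = 6/7 -> 6/7 = 1
(R -> R) <-> P = 1 <-> 2/7 = 2/7
(P -> !P) -> ((R -> R) <-> P) = 1 -> 2/7 = 2/7
Q <-> Q = 5/7 <-> 5/7 = 1
!(Q <-> Q) = !1 = 0
!!(Q <-> Q) = !0 = 1
((P -> !P) -> ((R -> R) <-> P)) <-> !!(Q <-> Q) = 2/7 <-> 1 = 2/7
!P = !2/7 = 5/7
!!P = !5/7 = 2/7
R -> Q = 6/7 -> 5/7 = 6/7
!Q = !5/7 = 2/7
(R -> Q) <-> !Q = 6/7 <-> 2/7 = 3/7
!!P <-> ((R -> Q) <-> !Q) = 2/7 <-> 3/7 = 6/7
(((P -> !P) -> ((R -> R) <-> P)) <-> !!(Q <-> Q)) <-> (!!P <-> ((R -> Q) <-> !Q)) = 2/7 <-> 6/7 = 3/7
Q -> R = 5/7 -> 6/7 = 1
R <-> R = 6/7 <-> 6/7 = 1
(Q -> R) -> (R <-> R) = 1 -> 1 = 1
R -> R = 6/7 -> 6/7 = 1
!P = !2/7 = 5/7
!P -> Q = 5/7 -> 5/7 = 1
(R -> R) -> (!P -> Q) = 1 -> 1 = 1
Q -> R = 5/7 -> 6/7 = 1
((R -> R) -> (!P -> Q)) -> (Q -> R) = 1 -> 1 = 1
((Q -> R) -> (R <-> R)) -> (((R -> R) -> (!P -> Q)) -> (Q -> R)) = 1 -> 1 = 1
((((P -> !P) -> ((R -> R) <-> P)) <-> !!(Q <-> Q)) <-> (!!P <-> ((R -> Q) <-> !Q))) -> (((Q -> R) -> (R <-> R)) -> (((R -> R) -> (!P -> Q)) -> (Q -> R))) = 3/7 -> 1 = 1
Q -> R = 5/7 -> 6/7 = 1
Q <-> Q = 5/7 <-> 5/7 = 1
P <-> (Q <-> Q) = 2/7 <-> 1 = 2/7
(Q -> R) <-> (P <-> (Q <-> Q)) = 1 <-> 2/7 = 2/7
P -> R = 2/7 -> 6/7 = 1
Q <-> (P -> R) = 5/7 <-> 1 = 5/7
((Q -> R) <-> (P <-> (Q <-> Q))) <-> (Q <-> (P -> R)) = 2/7 <-> 5/7 = 4/7
R <-> P = 6/7 <-> 2/7 = 3/7
Q -> P = 5/7 -> 2/7 = 4/7
(R <-> P) <-> (Q -> P) = 3/7 <-> 4/7 = 6/7
R -> Q = 6/7 -> 5/7 = 6/7
P -> (R -> Q) = 2/7 -> 6/7 = 1
P <-> Q = 2/7 <-> 5/7 = 4/7
(P -> (R -> Q)) -> (P <-> Q) = 1 -> 4/7 = 4/7
((R <-> P) <-> (Q -> P)) -> ((P -> (R -> Q)) -> (P <-> Q)) = 6/7 -> 4/7 = 5/7
(((Q -> R) <-> (P <-> (Q <-> Q))) <-> (Q <-> (P -> R))) -> (((R <-> P) <-> (Q -> P)) -> ((P -> (R -> Q)) -> (P <-> Q))) = 4/7 -> 5/7 = 1
!P = !2/7 = 5/7
R <-> !P = 6/7 <-> 5/7 = 6/7
!R = !6/7 = 1/7
!R <-> Q = 1/7 <-> 5/7 = 3/7
(R <-> !P) <-> (!R <-> Q) = 6/7 <-> 3/7 = 4/7
!((R <-> !P) <-> (!R <-> Q)) = !4/7 = 3/7
P <-> P = 2/7 <-> 2/7 = 1
R <-> Q = 6/7 <-> 5/7 = 6/7
(R <-> Q) <-> P = 6/7 <-> 2/7 = 3/7
(P <-> P) <-> ((R <-> Q) <-> P) = 1 <-> 3/7 = 3/7
P <-> P = 2/7 <-> 2/7 = 1
!R = !6/7 = 1/7
!R <-> R = 1/7 <-> 6/7 = 2/7
(P <-> P) <-> (!R <-> R) = 1 <-> 2/7 = 2/7
((P <-> P) <-> ((R <-> Q) <-> P)) -> ((P <-> P) <-> (!R <-> R)) = 3/7 -> 2/7 = 6/7
!((R <-> !P) <-> (!R <-> Q)) <-> (((P <-> P) <-> ((R <-> Q) <-> P)) -> ((P <-> P) <-> (!R <-> R))) = 3/7 <-> 6/7 = 4/7
((((Q -> R) <-> (P <-> (Q <-> Q))) <-> (Q <-> (P -> R))) -> (((R <-> P) <-> (Q -> P)) -> ((P -> (R -> Q)) -> (P <-> Q)))) <-> (!((R <-> !P) <-> (!R <-> Q)) <-> (((P <-> P) <-> ((R <-> Q) <-> P)) -> ((P <-> P) <-> (!R <-> R)))) = 1 <-> 4/7 = 4/7
(((((P -> !P) -> ((R -> R) <-> P)) <-> !!(Q <-> Q)) <-> (!!P <-> ((R -> Q) <-> !Q))) -> (((Q -> R) -> (R <-> R)) -> (((R -> R) -> (!P -> Q)) -> (Q -> R)))) <-> (((((Q -> R) <-> (P <-> (Q <-> Q))) <-> (Q <-> (P -> R))) -> (((R <-> P) <-> (Q -> P)) -> ((P -> (R -> Q)) -> (P <-> Q)))) <-> (!((R <-> !P) <-> (!R <-> Q)) <-> (((P <-> P) <-> ((R <-> Q) <-> P)) -> ((P <-> P) <-> (!R <-> R))))) = 1 <-> 4/7 = 4/7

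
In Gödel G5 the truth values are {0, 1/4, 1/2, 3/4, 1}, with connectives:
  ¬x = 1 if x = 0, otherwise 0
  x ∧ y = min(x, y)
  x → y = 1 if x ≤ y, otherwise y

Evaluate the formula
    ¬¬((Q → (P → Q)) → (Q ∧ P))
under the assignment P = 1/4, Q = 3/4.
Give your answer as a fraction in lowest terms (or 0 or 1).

P → Q = 1/4 → 3/4 = 1
Q → (P → Q) = 3/4 → 1 = 1
Q ∧ P = 3/4 ∧ 1/4 = 1/4
(Q → (P → Q)) → (Q ∧ P) = 1 → 1/4 = 1/4
¬((Q → (P → Q)) → (Q ∧ P)) = ¬1/4 = 0
¬¬((Q → (P → Q)) → (Q ∧ P)) = ¬0 = 1

1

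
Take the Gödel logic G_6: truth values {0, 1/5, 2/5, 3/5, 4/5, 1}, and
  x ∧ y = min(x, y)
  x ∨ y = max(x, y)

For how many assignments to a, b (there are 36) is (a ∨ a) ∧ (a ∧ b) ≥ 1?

value 1: 1 assignment (counts)
value 4/5: 3 assignments
value 3/5: 5 assignments
value 2/5: 7 assignments
value 1/5: 9 assignments
value 0: 11 assignments
So 1 of the 36 assignments meets the threshold.

1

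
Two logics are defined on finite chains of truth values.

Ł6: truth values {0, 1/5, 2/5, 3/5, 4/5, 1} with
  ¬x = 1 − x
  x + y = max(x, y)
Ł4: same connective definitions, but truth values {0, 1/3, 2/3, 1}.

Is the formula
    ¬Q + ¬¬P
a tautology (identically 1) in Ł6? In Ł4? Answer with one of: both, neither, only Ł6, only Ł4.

In Ł6: at P = 0, Q = 1/5 the value is 4/5 — not a tautology.
In Ł4: at P = 0, Q = 1/3 the value is 2/3 — not a tautology.

neither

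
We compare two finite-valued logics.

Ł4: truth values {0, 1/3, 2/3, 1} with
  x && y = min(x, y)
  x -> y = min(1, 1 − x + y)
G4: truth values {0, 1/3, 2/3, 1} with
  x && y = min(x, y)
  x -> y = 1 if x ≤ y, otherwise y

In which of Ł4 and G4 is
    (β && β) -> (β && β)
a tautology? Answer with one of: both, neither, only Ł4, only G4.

In Ł4: every assignment gives 1 — tautology.
In G4: every assignment gives 1 — tautology.

both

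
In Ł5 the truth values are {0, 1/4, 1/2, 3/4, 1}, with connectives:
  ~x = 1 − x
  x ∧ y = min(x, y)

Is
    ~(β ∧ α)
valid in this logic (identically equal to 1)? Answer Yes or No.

No

Counterexample: take α = 1/4, β = 1/4.
β ∧ α = 1/4 ∧ 1/4 = 1/4
~(β ∧ α) = ~1/4 = 3/4
This gives 3/4 ≠ 1.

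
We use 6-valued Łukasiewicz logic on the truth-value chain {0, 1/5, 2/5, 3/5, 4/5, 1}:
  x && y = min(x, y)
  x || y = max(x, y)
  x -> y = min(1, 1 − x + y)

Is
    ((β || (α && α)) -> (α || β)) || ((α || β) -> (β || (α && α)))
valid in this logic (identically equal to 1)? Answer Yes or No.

Yes

At α = 4/5, β = 1/5, for instance:
α && α = 4/5 && 4/5 = 4/5
β || (α && α) = 1/5 || 4/5 = 4/5
α || β = 4/5 || 1/5 = 4/5
(β || (α && α)) -> (α || β) = 4/5 -> 4/5 = 1
(α || β) -> (β || (α && α)) = 4/5 -> 4/5 = 1
((β || (α && α)) -> (α || β)) || ((α || β) -> (β || (α && α))) = 1 || 1 = 1
and checking the remaining 35 assignments likewise gives ≥ 1 in every case.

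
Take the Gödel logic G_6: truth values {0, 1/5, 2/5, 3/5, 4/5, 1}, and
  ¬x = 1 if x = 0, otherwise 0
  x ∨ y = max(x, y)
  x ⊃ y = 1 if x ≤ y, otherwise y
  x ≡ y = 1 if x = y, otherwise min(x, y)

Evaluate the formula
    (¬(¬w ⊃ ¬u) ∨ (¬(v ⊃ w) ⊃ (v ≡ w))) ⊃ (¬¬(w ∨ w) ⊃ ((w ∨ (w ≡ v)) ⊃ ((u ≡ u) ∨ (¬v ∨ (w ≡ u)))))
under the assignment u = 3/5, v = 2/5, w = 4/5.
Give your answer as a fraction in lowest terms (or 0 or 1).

1

¬w = ¬4/5 = 0
¬u = ¬3/5 = 0
¬w ⊃ ¬u = 0 ⊃ 0 = 1
¬(¬w ⊃ ¬u) = ¬1 = 0
v ⊃ w = 2/5 ⊃ 4/5 = 1
¬(v ⊃ w) = ¬1 = 0
v ≡ w = 2/5 ≡ 4/5 = 2/5
¬(v ⊃ w) ⊃ (v ≡ w) = 0 ⊃ 2/5 = 1
¬(¬w ⊃ ¬u) ∨ (¬(v ⊃ w) ⊃ (v ≡ w)) = 0 ∨ 1 = 1
w ∨ w = 4/5 ∨ 4/5 = 4/5
¬(w ∨ w) = ¬4/5 = 0
¬¬(w ∨ w) = ¬0 = 1
w ≡ v = 4/5 ≡ 2/5 = 2/5
w ∨ (w ≡ v) = 4/5 ∨ 2/5 = 4/5
u ≡ u = 3/5 ≡ 3/5 = 1
¬v = ¬2/5 = 0
w ≡ u = 4/5 ≡ 3/5 = 3/5
¬v ∨ (w ≡ u) = 0 ∨ 3/5 = 3/5
(u ≡ u) ∨ (¬v ∨ (w ≡ u)) = 1 ∨ 3/5 = 1
(w ∨ (w ≡ v)) ⊃ ((u ≡ u) ∨ (¬v ∨ (w ≡ u))) = 4/5 ⊃ 1 = 1
¬¬(w ∨ w) ⊃ ((w ∨ (w ≡ v)) ⊃ ((u ≡ u) ∨ (¬v ∨ (w ≡ u)))) = 1 ⊃ 1 = 1
(¬(¬w ⊃ ¬u) ∨ (¬(v ⊃ w) ⊃ (v ≡ w))) ⊃ (¬¬(w ∨ w) ⊃ ((w ∨ (w ≡ v)) ⊃ ((u ≡ u) ∨ (¬v ∨ (w ≡ u))))) = 1 ⊃ 1 = 1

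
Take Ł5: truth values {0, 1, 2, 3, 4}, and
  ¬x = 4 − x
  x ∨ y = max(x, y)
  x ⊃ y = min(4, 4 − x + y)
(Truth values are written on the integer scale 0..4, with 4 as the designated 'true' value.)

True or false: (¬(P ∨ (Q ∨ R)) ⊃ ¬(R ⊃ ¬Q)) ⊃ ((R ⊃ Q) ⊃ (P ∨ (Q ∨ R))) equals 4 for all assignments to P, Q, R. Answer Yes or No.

No

Counterexample: take P = 0, Q = 3, R = 2.
Q ∨ R = 3 ∨ 2 = 3
P ∨ (Q ∨ R) = 0 ∨ 3 = 3
¬(P ∨ (Q ∨ R)) = ¬3 = 1
¬Q = ¬3 = 1
R ⊃ ¬Q = 2 ⊃ 1 = 3
¬(R ⊃ ¬Q) = ¬3 = 1
¬(P ∨ (Q ∨ R)) ⊃ ¬(R ⊃ ¬Q) = 1 ⊃ 1 = 4
R ⊃ Q = 2 ⊃ 3 = 4
Q ∨ R = 3 ∨ 2 = 3
P ∨ (Q ∨ R) = 0 ∨ 3 = 3
(R ⊃ Q) ⊃ (P ∨ (Q ∨ R)) = 4 ⊃ 3 = 3
(¬(P ∨ (Q ∨ R)) ⊃ ¬(R ⊃ ¬Q)) ⊃ ((R ⊃ Q) ⊃ (P ∨ (Q ∨ R))) = 4 ⊃ 3 = 3
This gives 3 ≠ 4.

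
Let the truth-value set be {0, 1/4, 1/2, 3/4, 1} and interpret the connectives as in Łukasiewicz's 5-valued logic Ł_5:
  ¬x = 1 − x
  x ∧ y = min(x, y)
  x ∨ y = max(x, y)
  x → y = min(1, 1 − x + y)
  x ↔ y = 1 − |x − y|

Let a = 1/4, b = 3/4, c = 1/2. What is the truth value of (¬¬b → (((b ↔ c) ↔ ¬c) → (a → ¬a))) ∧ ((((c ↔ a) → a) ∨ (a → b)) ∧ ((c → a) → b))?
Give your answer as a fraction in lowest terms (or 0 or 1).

¬b = ¬3/4 = 1/4
¬¬b = ¬1/4 = 3/4
b ↔ c = 3/4 ↔ 1/2 = 3/4
¬c = ¬1/2 = 1/2
(b ↔ c) ↔ ¬c = 3/4 ↔ 1/2 = 3/4
¬a = ¬1/4 = 3/4
a → ¬a = 1/4 → 3/4 = 1
((b ↔ c) ↔ ¬c) → (a → ¬a) = 3/4 → 1 = 1
¬¬b → (((b ↔ c) ↔ ¬c) → (a → ¬a)) = 3/4 → 1 = 1
c ↔ a = 1/2 ↔ 1/4 = 3/4
(c ↔ a) → a = 3/4 → 1/4 = 1/2
a → b = 1/4 → 3/4 = 1
((c ↔ a) → a) ∨ (a → b) = 1/2 ∨ 1 = 1
c → a = 1/2 → 1/4 = 3/4
(c → a) → b = 3/4 → 3/4 = 1
(((c ↔ a) → a) ∨ (a → b)) ∧ ((c → a) → b) = 1 ∧ 1 = 1
(¬¬b → (((b ↔ c) ↔ ¬c) → (a → ¬a))) ∧ ((((c ↔ a) → a) ∨ (a → b)) ∧ ((c → a) → b)) = 1 ∧ 1 = 1

1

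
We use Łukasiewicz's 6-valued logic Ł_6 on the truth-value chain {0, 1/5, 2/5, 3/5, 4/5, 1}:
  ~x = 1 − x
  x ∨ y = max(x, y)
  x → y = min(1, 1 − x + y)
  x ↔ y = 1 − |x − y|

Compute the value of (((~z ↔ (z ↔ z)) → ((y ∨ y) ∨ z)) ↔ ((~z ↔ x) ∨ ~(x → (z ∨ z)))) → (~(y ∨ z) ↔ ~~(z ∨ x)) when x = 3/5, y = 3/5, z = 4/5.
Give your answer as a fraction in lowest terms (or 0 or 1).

4/5

~z = ~4/5 = 1/5
z ↔ z = 4/5 ↔ 4/5 = 1
~z ↔ (z ↔ z) = 1/5 ↔ 1 = 1/5
y ∨ y = 3/5 ∨ 3/5 = 3/5
(y ∨ y) ∨ z = 3/5 ∨ 4/5 = 4/5
(~z ↔ (z ↔ z)) → ((y ∨ y) ∨ z) = 1/5 → 4/5 = 1
~z = ~4/5 = 1/5
~z ↔ x = 1/5 ↔ 3/5 = 3/5
z ∨ z = 4/5 ∨ 4/5 = 4/5
x → (z ∨ z) = 3/5 → 4/5 = 1
~(x → (z ∨ z)) = ~1 = 0
(~z ↔ x) ∨ ~(x → (z ∨ z)) = 3/5 ∨ 0 = 3/5
((~z ↔ (z ↔ z)) → ((y ∨ y) ∨ z)) ↔ ((~z ↔ x) ∨ ~(x → (z ∨ z))) = 1 ↔ 3/5 = 3/5
y ∨ z = 3/5 ∨ 4/5 = 4/5
~(y ∨ z) = ~4/5 = 1/5
z ∨ x = 4/5 ∨ 3/5 = 4/5
~(z ∨ x) = ~4/5 = 1/5
~~(z ∨ x) = ~1/5 = 4/5
~(y ∨ z) ↔ ~~(z ∨ x) = 1/5 ↔ 4/5 = 2/5
(((~z ↔ (z ↔ z)) → ((y ∨ y) ∨ z)) ↔ ((~z ↔ x) ∨ ~(x → (z ∨ z)))) → (~(y ∨ z) ↔ ~~(z ∨ x)) = 3/5 → 2/5 = 4/5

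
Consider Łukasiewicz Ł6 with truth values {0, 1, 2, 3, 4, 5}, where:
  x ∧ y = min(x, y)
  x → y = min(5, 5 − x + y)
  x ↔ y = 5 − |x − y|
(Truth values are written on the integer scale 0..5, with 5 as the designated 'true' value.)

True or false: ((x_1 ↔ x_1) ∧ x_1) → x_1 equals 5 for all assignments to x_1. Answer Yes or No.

Yes

x_1 = 0 ↦ 5
x_1 = 1 ↦ 5
x_1 = 2 ↦ 5
x_1 = 3 ↦ 5
x_1 = 4 ↦ 5
x_1 = 5 ↦ 5
Every assignment gives a value ≥ 5.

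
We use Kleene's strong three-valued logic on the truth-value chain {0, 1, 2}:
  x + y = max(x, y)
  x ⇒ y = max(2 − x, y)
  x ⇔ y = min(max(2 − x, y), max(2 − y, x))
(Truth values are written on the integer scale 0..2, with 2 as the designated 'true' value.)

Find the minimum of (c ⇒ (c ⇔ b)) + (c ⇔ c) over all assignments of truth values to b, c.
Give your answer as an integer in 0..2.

1

Take b = 0, c = 1:
c ⇔ b = 1 ⇔ 0 = 1
c ⇒ (c ⇔ b) = 1 ⇒ 1 = 1
c ⇔ c = 1 ⇔ 1 = 1
(c ⇒ (c ⇔ b)) + (c ⇔ c) = 1 + 1 = 1
No assignment yields a value below 1, so this is the minimum.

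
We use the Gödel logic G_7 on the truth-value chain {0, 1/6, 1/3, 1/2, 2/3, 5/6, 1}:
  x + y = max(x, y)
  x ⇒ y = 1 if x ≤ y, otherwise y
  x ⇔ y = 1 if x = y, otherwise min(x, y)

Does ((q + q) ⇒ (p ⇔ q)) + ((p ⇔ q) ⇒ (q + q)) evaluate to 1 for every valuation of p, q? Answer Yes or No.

At p = 0, q = 1/3, for instance:
q + q = 1/3 + 1/3 = 1/3
p ⇔ q = 0 ⇔ 1/3 = 0
(q + q) ⇒ (p ⇔ q) = 1/3 ⇒ 0 = 0
(p ⇔ q) ⇒ (q + q) = 0 ⇒ 1/3 = 1
((q + q) ⇒ (p ⇔ q)) + ((p ⇔ q) ⇒ (q + q)) = 0 + 1 = 1
and checking the remaining 48 assignments likewise gives ≥ 1 in every case.

Yes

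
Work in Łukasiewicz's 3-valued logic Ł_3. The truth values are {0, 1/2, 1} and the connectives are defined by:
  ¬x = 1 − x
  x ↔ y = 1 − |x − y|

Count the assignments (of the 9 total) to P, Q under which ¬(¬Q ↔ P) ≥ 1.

2

P = 0, Q = 0 ↦ 1  ≥
P = 0, Q = 1/2 ↦ 1/2  <
P = 0, Q = 1 ↦ 0  <
P = 1/2, Q = 0 ↦ 1/2  <
P = 1/2, Q = 1/2 ↦ 0  <
P = 1/2, Q = 1 ↦ 1/2  <
P = 1, Q = 0 ↦ 0  <
P = 1, Q = 1/2 ↦ 1/2  <
P = 1, Q = 1 ↦ 1  ≥
So 2 of the 9 assignments meet the threshold.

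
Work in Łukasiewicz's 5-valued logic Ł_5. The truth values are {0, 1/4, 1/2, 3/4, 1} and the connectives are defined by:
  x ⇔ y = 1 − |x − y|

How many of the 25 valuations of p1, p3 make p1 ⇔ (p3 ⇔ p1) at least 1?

7

value 1: 7 assignments (counts)
value 3/4: 7 assignments
value 1/2: 6 assignments
value 1/4: 3 assignments
value 0: 2 assignments
So 7 of the 25 assignments meet the threshold.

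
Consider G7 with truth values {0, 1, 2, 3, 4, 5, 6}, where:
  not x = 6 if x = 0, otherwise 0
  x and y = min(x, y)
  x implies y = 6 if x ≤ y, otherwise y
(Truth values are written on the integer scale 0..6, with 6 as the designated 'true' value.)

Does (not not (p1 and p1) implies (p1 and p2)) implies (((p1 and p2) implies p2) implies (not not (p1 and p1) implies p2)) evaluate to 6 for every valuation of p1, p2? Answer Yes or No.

At p1 = 5, p2 = 0, for instance:
p1 and p1 = 5 and 5 = 5
not (p1 and p1) = not 5 = 0
not not (p1 and p1) = not 0 = 6
p1 and p2 = 5 and 0 = 0
not not (p1 and p1) implies (p1 and p2) = 6 implies 0 = 0
(p1 and p2) implies p2 = 0 implies 0 = 6
not not (p1 and p1) implies p2 = 6 implies 0 = 0
((p1 and p2) implies p2) implies (not not (p1 and p1) implies p2) = 6 implies 0 = 0
(not not (p1 and p1) implies (p1 and p2)) implies (((p1 and p2) implies p2) implies (not not (p1 and p1) implies p2)) = 0 implies 0 = 6
and checking the remaining 48 assignments likewise gives ≥ 6 in every case.

Yes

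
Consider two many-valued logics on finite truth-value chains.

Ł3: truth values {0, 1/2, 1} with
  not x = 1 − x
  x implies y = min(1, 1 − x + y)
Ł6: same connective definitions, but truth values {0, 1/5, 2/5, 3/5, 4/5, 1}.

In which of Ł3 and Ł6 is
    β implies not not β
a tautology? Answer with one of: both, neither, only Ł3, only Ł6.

both

In Ł3: every assignment gives 1 — tautology.
In Ł6: every assignment gives 1 — tautology.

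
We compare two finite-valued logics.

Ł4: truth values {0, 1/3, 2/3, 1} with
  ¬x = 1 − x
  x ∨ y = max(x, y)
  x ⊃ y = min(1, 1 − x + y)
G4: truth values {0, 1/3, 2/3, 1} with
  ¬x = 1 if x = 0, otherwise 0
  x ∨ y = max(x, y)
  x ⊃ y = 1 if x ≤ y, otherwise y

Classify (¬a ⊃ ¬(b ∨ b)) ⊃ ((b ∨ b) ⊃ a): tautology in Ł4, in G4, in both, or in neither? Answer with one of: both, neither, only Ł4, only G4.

only Ł4

In Ł4: every assignment gives 1 — tautology.
In G4: at a = 1/3, b = 2/3 the value is 1/3 — not a tautology.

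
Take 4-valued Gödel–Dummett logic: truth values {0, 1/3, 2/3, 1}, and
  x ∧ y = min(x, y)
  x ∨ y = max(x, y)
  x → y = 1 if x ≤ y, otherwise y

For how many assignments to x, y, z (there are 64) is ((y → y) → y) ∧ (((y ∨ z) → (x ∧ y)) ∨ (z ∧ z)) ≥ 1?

7

value 1: 7 assignments (counts)
value 2/3: 17 assignments
value 1/3: 21 assignments
value 0: 19 assignments
So 7 of the 64 assignments meet the threshold.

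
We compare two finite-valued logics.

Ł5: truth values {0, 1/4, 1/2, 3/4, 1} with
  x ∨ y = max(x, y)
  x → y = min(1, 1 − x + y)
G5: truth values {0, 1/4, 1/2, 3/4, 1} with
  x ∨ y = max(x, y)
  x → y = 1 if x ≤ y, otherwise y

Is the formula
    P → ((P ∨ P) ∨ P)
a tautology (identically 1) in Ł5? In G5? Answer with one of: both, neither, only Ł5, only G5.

both

In Ł5: every assignment gives 1 — tautology.
In G5: every assignment gives 1 — tautology.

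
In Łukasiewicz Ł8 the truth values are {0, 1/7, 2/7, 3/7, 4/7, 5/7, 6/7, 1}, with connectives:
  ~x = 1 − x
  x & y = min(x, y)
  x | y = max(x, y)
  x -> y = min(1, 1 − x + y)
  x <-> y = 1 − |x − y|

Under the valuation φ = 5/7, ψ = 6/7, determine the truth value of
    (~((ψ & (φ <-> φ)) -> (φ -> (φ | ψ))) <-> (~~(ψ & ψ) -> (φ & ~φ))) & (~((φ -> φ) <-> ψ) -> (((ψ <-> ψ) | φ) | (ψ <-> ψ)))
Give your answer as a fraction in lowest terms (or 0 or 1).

4/7

φ <-> φ = 5/7 <-> 5/7 = 1
ψ & (φ <-> φ) = 6/7 & 1 = 6/7
φ | ψ = 5/7 | 6/7 = 6/7
φ -> (φ | ψ) = 5/7 -> 6/7 = 1
(ψ & (φ <-> φ)) -> (φ -> (φ | ψ)) = 6/7 -> 1 = 1
~((ψ & (φ <-> φ)) -> (φ -> (φ | ψ))) = ~1 = 0
ψ & ψ = 6/7 & 6/7 = 6/7
~(ψ & ψ) = ~6/7 = 1/7
~~(ψ & ψ) = ~1/7 = 6/7
~φ = ~5/7 = 2/7
φ & ~φ = 5/7 & 2/7 = 2/7
~~(ψ & ψ) -> (φ & ~φ) = 6/7 -> 2/7 = 3/7
~((ψ & (φ <-> φ)) -> (φ -> (φ | ψ))) <-> (~~(ψ & ψ) -> (φ & ~φ)) = 0 <-> 3/7 = 4/7
φ -> φ = 5/7 -> 5/7 = 1
(φ -> φ) <-> ψ = 1 <-> 6/7 = 6/7
~((φ -> φ) <-> ψ) = ~6/7 = 1/7
ψ <-> ψ = 6/7 <-> 6/7 = 1
(ψ <-> ψ) | φ = 1 | 5/7 = 1
ψ <-> ψ = 6/7 <-> 6/7 = 1
((ψ <-> ψ) | φ) | (ψ <-> ψ) = 1 | 1 = 1
~((φ -> φ) <-> ψ) -> (((ψ <-> ψ) | φ) | (ψ <-> ψ)) = 1/7 -> 1 = 1
(~((ψ & (φ <-> φ)) -> (φ -> (φ | ψ))) <-> (~~(ψ & ψ) -> (φ & ~φ))) & (~((φ -> φ) <-> ψ) -> (((ψ <-> ψ) | φ) | (ψ <-> ψ))) = 4/7 & 1 = 4/7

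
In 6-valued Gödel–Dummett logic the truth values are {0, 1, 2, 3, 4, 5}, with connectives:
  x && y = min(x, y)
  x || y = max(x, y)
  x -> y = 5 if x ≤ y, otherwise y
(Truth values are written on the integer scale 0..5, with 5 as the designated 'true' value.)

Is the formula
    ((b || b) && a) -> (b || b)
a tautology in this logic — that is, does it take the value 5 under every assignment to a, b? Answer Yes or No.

At a = 1, b = 1, for instance:
b || b = 1 || 1 = 1
(b || b) && a = 1 && 1 = 1
((b || b) && a) -> (b || b) = 1 -> 1 = 5
and checking the remaining 35 assignments likewise gives ≥ 5 in every case.

Yes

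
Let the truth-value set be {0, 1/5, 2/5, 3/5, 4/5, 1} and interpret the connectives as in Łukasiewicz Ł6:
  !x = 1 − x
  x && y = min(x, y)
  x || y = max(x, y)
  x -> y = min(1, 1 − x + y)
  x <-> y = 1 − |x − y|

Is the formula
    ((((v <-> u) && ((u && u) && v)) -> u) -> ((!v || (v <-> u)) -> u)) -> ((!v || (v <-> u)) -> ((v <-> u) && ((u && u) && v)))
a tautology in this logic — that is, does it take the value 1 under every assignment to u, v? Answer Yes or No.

No

Counterexample: take u = 1/5, v = 0.
v <-> u = 0 <-> 1/5 = 4/5
u && u = 1/5 && 1/5 = 1/5
(u && u) && v = 1/5 && 0 = 0
(v <-> u) && ((u && u) && v) = 4/5 && 0 = 0
((v <-> u) && ((u && u) && v)) -> u = 0 -> 1/5 = 1
!v = !0 = 1
v <-> u = 0 <-> 1/5 = 4/5
!v || (v <-> u) = 1 || 4/5 = 1
(!v || (v <-> u)) -> u = 1 -> 1/5 = 1/5
(((v <-> u) && ((u && u) && v)) -> u) -> ((!v || (v <-> u)) -> u) = 1 -> 1/5 = 1/5
(!v || (v <-> u)) -> ((v <-> u) && ((u && u) && v)) = 1 -> 0 = 0
((((v <-> u) && ((u && u) && v)) -> u) -> ((!v || (v <-> u)) -> u)) -> ((!v || (v <-> u)) -> ((v <-> u) && ((u && u) && v))) = 1/5 -> 0 = 4/5
This gives 4/5 ≠ 1.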